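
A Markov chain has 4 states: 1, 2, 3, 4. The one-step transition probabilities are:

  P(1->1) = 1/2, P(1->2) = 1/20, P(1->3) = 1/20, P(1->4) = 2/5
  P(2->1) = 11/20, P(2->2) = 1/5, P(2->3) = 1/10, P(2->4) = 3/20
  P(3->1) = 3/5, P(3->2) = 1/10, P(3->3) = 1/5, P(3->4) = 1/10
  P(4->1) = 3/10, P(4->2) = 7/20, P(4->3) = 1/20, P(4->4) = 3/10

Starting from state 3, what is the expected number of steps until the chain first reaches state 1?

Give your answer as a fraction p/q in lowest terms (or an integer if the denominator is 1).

Let h_i = expected steps to first reach 1 from state i.
Boundary: h_1 = 0.
First-step equations for the other states:
  h_2 = 1 + 11/20*h_1 + 1/5*h_2 + 1/10*h_3 + 3/20*h_4
  h_3 = 1 + 3/5*h_1 + 1/10*h_2 + 1/5*h_3 + 1/10*h_4
  h_4 = 1 + 3/10*h_1 + 7/20*h_2 + 1/20*h_3 + 3/10*h_4

Substituting h_1 = 0 and rearranging gives the linear system (I - Q) h = 1:
  [4/5, -1/10, -3/20] . (h_2, h_3, h_4) = 1
  [-1/10, 4/5, -1/10] . (h_2, h_3, h_4) = 1
  [-7/20, -1/20, 7/10] . (h_2, h_3, h_4) = 1

Solving yields:
  h_2 = 3050/1563
  h_3 = 2830/1563
  h_4 = 1320/521

Starting state is 3, so the expected hitting time is h_3 = 2830/1563.

Answer: 2830/1563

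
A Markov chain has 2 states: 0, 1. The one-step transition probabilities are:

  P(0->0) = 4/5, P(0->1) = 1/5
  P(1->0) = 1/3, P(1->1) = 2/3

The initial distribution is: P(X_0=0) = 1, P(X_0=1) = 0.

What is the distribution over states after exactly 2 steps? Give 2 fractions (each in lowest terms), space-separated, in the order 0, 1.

Answer: 53/75 22/75

Derivation:
Propagating the distribution step by step (d_{t+1} = d_t * P):
d_0 = (0=1, 1=0)
  d_1[0] = 1*4/5 + 0*1/3 = 4/5
  d_1[1] = 1*1/5 + 0*2/3 = 1/5
d_1 = (0=4/5, 1=1/5)
  d_2[0] = 4/5*4/5 + 1/5*1/3 = 53/75
  d_2[1] = 4/5*1/5 + 1/5*2/3 = 22/75
d_2 = (0=53/75, 1=22/75)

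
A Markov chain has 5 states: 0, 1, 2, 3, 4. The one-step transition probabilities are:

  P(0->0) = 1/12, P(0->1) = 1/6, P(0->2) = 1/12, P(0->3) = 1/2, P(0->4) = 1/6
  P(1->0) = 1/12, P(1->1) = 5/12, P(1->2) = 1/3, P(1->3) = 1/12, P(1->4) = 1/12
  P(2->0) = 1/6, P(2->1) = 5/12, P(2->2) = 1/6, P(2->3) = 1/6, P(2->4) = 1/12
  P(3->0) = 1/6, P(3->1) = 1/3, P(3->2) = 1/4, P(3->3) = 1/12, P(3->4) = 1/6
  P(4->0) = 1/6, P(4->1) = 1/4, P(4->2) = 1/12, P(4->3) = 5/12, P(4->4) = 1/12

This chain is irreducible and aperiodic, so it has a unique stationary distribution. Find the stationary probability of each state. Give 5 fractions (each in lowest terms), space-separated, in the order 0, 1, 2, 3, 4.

The stationary distribution satisfies pi = pi * P, i.e.:
  pi_0 = 1/12*pi_0 + 1/12*pi_1 + 1/6*pi_2 + 1/6*pi_3 + 1/6*pi_4
  pi_1 = 1/6*pi_0 + 5/12*pi_1 + 5/12*pi_2 + 1/3*pi_3 + 1/4*pi_4
  pi_2 = 1/12*pi_0 + 1/3*pi_1 + 1/6*pi_2 + 1/4*pi_3 + 1/12*pi_4
  pi_3 = 1/2*pi_0 + 1/12*pi_1 + 1/6*pi_2 + 1/12*pi_3 + 5/12*pi_4
  pi_4 = 1/6*pi_0 + 1/12*pi_1 + 1/12*pi_2 + 1/6*pi_3 + 1/12*pi_4
with normalization: pi_0 + pi_1 + pi_2 + pi_3 + pi_4 = 1.

Using the first 4 balance equations plus normalization, the linear system A*pi = b is:
  [-11/12, 1/12, 1/6, 1/6, 1/6] . pi = 0
  [1/6, -7/12, 5/12, 1/3, 1/4] . pi = 0
  [1/12, 1/3, -5/6, 1/4, 1/12] . pi = 0
  [1/2, 1/12, 1/6, -11/12, 5/12] . pi = 0
  [1, 1, 1, 1, 1] . pi = 1

Solving yields:
  pi_0 = 1468/11571
  pi_1 = 4058/11571
  pi_2 = 2561/11571
  pi_3 = 2213/11571
  pi_4 = 1271/11571

Verification (pi * P):
  1468/11571*1/12 + 4058/11571*1/12 + 2561/11571*1/6 + 2213/11571*1/6 + 1271/11571*1/6 = 1468/11571 = pi_0  (ok)
  1468/11571*1/6 + 4058/11571*5/12 + 2561/11571*5/12 + 2213/11571*1/3 + 1271/11571*1/4 = 4058/11571 = pi_1  (ok)
  1468/11571*1/12 + 4058/11571*1/3 + 2561/11571*1/6 + 2213/11571*1/4 + 1271/11571*1/12 = 2561/11571 = pi_2  (ok)
  1468/11571*1/2 + 4058/11571*1/12 + 2561/11571*1/6 + 2213/11571*1/12 + 1271/11571*5/12 = 2213/11571 = pi_3  (ok)
  1468/11571*1/6 + 4058/11571*1/12 + 2561/11571*1/12 + 2213/11571*1/6 + 1271/11571*1/12 = 1271/11571 = pi_4  (ok)

Answer: 1468/11571 4058/11571 2561/11571 2213/11571 1271/11571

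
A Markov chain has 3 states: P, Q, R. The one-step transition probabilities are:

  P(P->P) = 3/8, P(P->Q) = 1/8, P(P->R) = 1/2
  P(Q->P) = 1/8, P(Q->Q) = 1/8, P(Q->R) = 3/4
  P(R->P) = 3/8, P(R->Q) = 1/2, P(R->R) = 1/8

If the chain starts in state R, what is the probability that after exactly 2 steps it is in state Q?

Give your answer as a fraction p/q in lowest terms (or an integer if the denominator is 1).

Computing P^2 by repeated multiplication:
P^1 =
  P: [3/8, 1/8, 1/2]
  Q: [1/8, 1/8, 3/4]
  R: [3/8, 1/2, 1/8]
P^2 =
  P: [11/32, 5/16, 11/32]
  Q: [11/32, 13/32, 1/4]
  R: [1/4, 11/64, 37/64]

(P^2)[R -> Q] = 11/64

Answer: 11/64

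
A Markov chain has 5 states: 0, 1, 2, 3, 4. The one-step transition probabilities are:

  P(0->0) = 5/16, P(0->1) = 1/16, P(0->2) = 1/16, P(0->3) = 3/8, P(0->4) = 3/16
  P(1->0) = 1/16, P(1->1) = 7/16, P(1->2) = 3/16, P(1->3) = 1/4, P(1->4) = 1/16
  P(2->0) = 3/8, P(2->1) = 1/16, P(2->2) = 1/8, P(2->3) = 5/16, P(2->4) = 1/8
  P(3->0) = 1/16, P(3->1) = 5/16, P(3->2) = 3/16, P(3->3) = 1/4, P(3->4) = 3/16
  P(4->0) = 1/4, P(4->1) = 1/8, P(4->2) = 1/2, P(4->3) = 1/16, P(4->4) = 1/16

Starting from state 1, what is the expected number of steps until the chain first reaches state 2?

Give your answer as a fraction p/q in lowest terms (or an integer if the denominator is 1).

Let h_i = expected steps to first reach 2 from state i.
Boundary: h_2 = 0.
First-step equations for the other states:
  h_0 = 1 + 5/16*h_0 + 1/16*h_1 + 1/16*h_2 + 3/8*h_3 + 3/16*h_4
  h_1 = 1 + 1/16*h_0 + 7/16*h_1 + 3/16*h_2 + 1/4*h_3 + 1/16*h_4
  h_3 = 1 + 1/16*h_0 + 5/16*h_1 + 3/16*h_2 + 1/4*h_3 + 3/16*h_4
  h_4 = 1 + 1/4*h_0 + 1/8*h_1 + 1/2*h_2 + 1/16*h_3 + 1/16*h_4

Substituting h_2 = 0 and rearranging gives the linear system (I - Q) h = 1:
  [11/16, -1/16, -3/8, -3/16] . (h_0, h_1, h_3, h_4) = 1
  [-1/16, 9/16, -1/4, -1/16] . (h_0, h_1, h_3, h_4) = 1
  [-1/16, -5/16, 3/4, -3/16] . (h_0, h_1, h_3, h_4) = 1
  [-1/4, -1/8, -1/16, 15/16] . (h_0, h_1, h_3, h_4) = 1

Solving yields:
  h_0 = 2704/503
  h_1 = 12144/2515
  h_3 = 11712/2515
  h_4 = 8688/2515

Starting state is 1, so the expected hitting time is h_1 = 12144/2515.

Answer: 12144/2515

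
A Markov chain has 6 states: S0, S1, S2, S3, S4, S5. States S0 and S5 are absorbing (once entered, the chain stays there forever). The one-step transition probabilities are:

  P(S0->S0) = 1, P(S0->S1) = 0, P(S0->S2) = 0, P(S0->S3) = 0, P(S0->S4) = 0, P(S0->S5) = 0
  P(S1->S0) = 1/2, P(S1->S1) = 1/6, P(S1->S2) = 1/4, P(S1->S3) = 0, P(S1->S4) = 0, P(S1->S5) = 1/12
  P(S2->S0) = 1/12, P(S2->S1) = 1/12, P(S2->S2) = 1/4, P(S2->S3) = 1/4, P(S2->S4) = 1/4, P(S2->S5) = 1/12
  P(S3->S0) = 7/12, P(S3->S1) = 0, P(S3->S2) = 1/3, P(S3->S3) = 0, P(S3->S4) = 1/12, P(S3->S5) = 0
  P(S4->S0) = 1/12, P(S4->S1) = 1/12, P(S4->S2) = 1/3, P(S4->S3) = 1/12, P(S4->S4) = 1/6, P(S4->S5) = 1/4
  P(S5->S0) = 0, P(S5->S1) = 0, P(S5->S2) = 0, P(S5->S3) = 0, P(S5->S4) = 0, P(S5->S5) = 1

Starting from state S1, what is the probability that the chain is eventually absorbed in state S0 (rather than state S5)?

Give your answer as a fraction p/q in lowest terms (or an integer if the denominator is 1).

Answer: 1955/2452

Derivation:
Let a_i = P(absorbed in S0 | start in state i).
Boundary conditions: a_S0 = 1, a_S5 = 0.
For each transient state i, a_i = sum_j P(i->j) * a_j:
  a_S1 = 1/2*a_S0 + 1/6*a_S1 + 1/4*a_S2 + 0*a_S3 + 0*a_S4 + 1/12*a_S5
  a_S2 = 1/12*a_S0 + 1/12*a_S1 + 1/4*a_S2 + 1/4*a_S3 + 1/4*a_S4 + 1/12*a_S5
  a_S3 = 7/12*a_S0 + 0*a_S1 + 1/3*a_S2 + 0*a_S3 + 1/12*a_S4 + 0*a_S5
  a_S4 = 1/12*a_S0 + 1/12*a_S1 + 1/3*a_S2 + 1/12*a_S3 + 1/6*a_S4 + 1/4*a_S5

Substituting a_S0 = 1 and a_S5 = 0, rearrange to (I - Q) a = r where r[i] = P(i -> S0):
  [5/6, -1/4, 0, 0] . (a_S1, a_S2, a_S3, a_S4) = 1/2
  [-1/12, 3/4, -1/4, -1/4] . (a_S1, a_S2, a_S3, a_S4) = 1/12
  [0, -1/3, 1, -1/12] . (a_S1, a_S2, a_S3, a_S4) = 7/12
  [-1/12, -1/3, -1/12, 5/6] . (a_S1, a_S2, a_S3, a_S4) = 1/12

Solving yields:
  a_S1 = 1955/2452
  a_S2 = 2419/3678
  a_S3 = 6227/7356
  a_S4 = 970/1839

Starting state is S1, so the absorption probability is a_S1 = 1955/2452.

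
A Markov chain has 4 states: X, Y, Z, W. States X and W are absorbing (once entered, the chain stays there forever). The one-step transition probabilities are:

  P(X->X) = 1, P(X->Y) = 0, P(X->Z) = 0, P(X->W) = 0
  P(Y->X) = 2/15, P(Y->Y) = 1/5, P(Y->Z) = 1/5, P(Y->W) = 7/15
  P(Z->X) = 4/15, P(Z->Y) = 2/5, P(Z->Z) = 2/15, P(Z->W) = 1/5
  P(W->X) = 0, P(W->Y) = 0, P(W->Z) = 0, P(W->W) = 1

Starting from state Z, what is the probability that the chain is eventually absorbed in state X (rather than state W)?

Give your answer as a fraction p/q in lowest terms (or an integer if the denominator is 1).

Let a_i = P(absorbed in X | start in state i).
Boundary conditions: a_X = 1, a_W = 0.
For each transient state i, a_i = sum_j P(i->j) * a_j:
  a_Y = 2/15*a_X + 1/5*a_Y + 1/5*a_Z + 7/15*a_W
  a_Z = 4/15*a_X + 2/5*a_Y + 2/15*a_Z + 1/5*a_W

Substituting a_X = 1 and a_W = 0, rearrange to (I - Q) a = r where r[i] = P(i -> X):
  [4/5, -1/5] . (a_Y, a_Z) = 2/15
  [-2/5, 13/15] . (a_Y, a_Z) = 4/15

Solving yields:
  a_Y = 19/69
  a_Z = 10/23

Starting state is Z, so the absorption probability is a_Z = 10/23.

Answer: 10/23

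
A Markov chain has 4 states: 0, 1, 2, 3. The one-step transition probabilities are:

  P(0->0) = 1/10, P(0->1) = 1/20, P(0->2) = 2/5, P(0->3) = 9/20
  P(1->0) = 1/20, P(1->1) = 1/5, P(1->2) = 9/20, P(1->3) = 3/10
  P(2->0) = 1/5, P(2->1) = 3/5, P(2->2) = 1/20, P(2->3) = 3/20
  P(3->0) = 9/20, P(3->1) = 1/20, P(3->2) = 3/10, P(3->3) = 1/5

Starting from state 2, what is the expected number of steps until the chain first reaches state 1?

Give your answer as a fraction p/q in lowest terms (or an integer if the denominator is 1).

Let h_i = expected steps to first reach 1 from state i.
Boundary: h_1 = 0.
First-step equations for the other states:
  h_0 = 1 + 1/10*h_0 + 1/20*h_1 + 2/5*h_2 + 9/20*h_3
  h_2 = 1 + 1/5*h_0 + 3/5*h_1 + 1/20*h_2 + 3/20*h_3
  h_3 = 1 + 9/20*h_0 + 1/20*h_1 + 3/10*h_2 + 1/5*h_3

Substituting h_1 = 0 and rearranging gives the linear system (I - Q) h = 1:
  [9/10, -2/5, -9/20] . (h_0, h_2, h_3) = 1
  [-1/5, 19/20, -3/20] . (h_0, h_2, h_3) = 1
  [-9/20, -3/10, 4/5] . (h_0, h_2, h_3) = 1

Solving yields:
  h_0 = 204/41
  h_2 = 1552/533
  h_3 = 2740/533

Starting state is 2, so the expected hitting time is h_2 = 1552/533.

Answer: 1552/533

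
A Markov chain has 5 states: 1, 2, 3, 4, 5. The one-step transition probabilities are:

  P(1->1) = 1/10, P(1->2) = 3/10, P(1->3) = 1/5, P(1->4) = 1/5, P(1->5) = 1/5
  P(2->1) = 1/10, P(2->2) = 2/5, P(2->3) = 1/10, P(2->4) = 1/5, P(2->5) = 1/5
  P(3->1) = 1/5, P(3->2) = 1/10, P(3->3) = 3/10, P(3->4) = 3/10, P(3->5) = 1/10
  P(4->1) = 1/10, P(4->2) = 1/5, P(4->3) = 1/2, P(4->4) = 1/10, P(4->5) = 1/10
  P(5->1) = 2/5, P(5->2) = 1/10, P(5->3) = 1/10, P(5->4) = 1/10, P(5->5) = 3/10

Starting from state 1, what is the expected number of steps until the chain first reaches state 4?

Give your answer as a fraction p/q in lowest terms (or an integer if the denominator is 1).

Let h_i = expected steps to first reach 4 from state i.
Boundary: h_4 = 0.
First-step equations for the other states:
  h_1 = 1 + 1/10*h_1 + 3/10*h_2 + 1/5*h_3 + 1/5*h_4 + 1/5*h_5
  h_2 = 1 + 1/10*h_1 + 2/5*h_2 + 1/10*h_3 + 1/5*h_4 + 1/5*h_5
  h_3 = 1 + 1/5*h_1 + 1/10*h_2 + 3/10*h_3 + 3/10*h_4 + 1/10*h_5
  h_5 = 1 + 2/5*h_1 + 1/10*h_2 + 1/10*h_3 + 1/10*h_4 + 3/10*h_5

Substituting h_4 = 0 and rearranging gives the linear system (I - Q) h = 1:
  [9/10, -3/10, -1/5, -1/5] . (h_1, h_2, h_3, h_5) = 1
  [-1/10, 3/5, -1/10, -1/5] . (h_1, h_2, h_3, h_5) = 1
  [-1/5, -1/10, 7/10, -1/10] . (h_1, h_2, h_3, h_5) = 1
  [-2/5, -1/10, -1/10, 7/10] . (h_1, h_2, h_3, h_5) = 1

Solving yields:
  h_1 = 320/63
  h_2 = 170/33
  h_3 = 3070/693
  h_5 = 3950/693

Starting state is 1, so the expected hitting time is h_1 = 320/63.

Answer: 320/63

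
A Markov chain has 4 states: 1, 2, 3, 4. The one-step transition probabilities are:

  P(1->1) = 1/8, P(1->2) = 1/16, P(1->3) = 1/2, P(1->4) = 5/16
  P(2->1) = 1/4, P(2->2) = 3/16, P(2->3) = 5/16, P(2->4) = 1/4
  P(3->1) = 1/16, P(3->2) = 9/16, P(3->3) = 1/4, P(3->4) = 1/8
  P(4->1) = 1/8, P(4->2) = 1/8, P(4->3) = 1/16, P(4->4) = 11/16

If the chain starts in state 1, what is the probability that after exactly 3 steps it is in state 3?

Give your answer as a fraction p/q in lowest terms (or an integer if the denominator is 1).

Computing P^3 by repeated multiplication:
P^1 =
  1: [1/8, 1/16, 1/2, 5/16]
  2: [1/4, 3/16, 5/16, 1/4]
  3: [1/16, 9/16, 1/4, 1/8]
  4: [1/8, 1/8, 1/16, 11/16]
P^2 =
  1: [13/128, 87/256, 29/128, 85/256]
  2: [33/256, 33/128, 71/256, 43/128]
  3: [23/128, 17/64, 71/256, 71/256]
  4: [35/256, 39/256, 41/256, 141/256]
P^3 =
  1: [157/1024, 979/4096, 15/64, 1529/4096]
  2: [573/4096, 521/2048, 241/1024, 1517/4096]
  3: [577/4096, 1031/4096, 1063/4096, 1425/4096]
  4: [549/4096, 803/4096, 195/1024, 491/1024]

(P^3)[1 -> 3] = 15/64

Answer: 15/64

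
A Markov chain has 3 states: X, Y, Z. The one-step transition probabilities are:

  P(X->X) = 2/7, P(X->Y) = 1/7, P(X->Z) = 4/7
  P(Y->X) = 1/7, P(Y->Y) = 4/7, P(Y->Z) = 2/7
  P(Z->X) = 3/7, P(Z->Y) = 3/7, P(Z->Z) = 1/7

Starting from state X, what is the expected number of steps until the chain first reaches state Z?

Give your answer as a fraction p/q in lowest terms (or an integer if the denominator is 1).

Answer: 2

Derivation:
Let h_i = expected steps to first reach Z from state i.
Boundary: h_Z = 0.
First-step equations for the other states:
  h_X = 1 + 2/7*h_X + 1/7*h_Y + 4/7*h_Z
  h_Y = 1 + 1/7*h_X + 4/7*h_Y + 2/7*h_Z

Substituting h_Z = 0 and rearranging gives the linear system (I - Q) h = 1:
  [5/7, -1/7] . (h_X, h_Y) = 1
  [-1/7, 3/7] . (h_X, h_Y) = 1

Solving yields:
  h_X = 2
  h_Y = 3

Starting state is X, so the expected hitting time is h_X = 2.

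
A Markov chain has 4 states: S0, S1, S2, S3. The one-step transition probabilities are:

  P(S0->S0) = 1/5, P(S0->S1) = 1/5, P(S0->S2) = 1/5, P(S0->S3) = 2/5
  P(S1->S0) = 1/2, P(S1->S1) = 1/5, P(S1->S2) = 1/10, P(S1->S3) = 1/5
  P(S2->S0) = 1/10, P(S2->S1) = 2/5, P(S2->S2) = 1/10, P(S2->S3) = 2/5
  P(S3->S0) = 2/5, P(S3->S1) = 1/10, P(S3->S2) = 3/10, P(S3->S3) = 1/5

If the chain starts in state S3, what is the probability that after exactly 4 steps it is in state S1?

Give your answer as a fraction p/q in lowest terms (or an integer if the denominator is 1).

Computing P^4 by repeated multiplication:
P^1 =
  S0: [1/5, 1/5, 1/5, 2/5]
  S1: [1/2, 1/5, 1/10, 1/5]
  S2: [1/10, 2/5, 1/10, 2/5]
  S3: [2/5, 1/10, 3/10, 1/5]
P^2 =
  S0: [8/25, 1/5, 1/5, 7/25]
  S1: [29/100, 1/5, 19/100, 8/25]
  S2: [39/100, 9/50, 19/100, 6/25]
  S3: [6/25, 6/25, 9/50, 17/50]
P^3 =
  S0: [37/125, 53/250, 47/250, 38/125]
  S1: [61/200, 103/500, 193/1000, 37/125]
  S2: [283/1000, 107/500, 187/1000, 79/250]
  S3: [161/500, 101/500, 24/125, 71/250]
P^4 =
  S0: [191/625, 259/1250, 119/625, 371/1250]
  S1: [3017/10000, 209/1000, 1897/10000, 749/2500]
  S2: [3087/10000, 1029/5000, 383/2000, 147/500]
  S3: [1491/5000, 21/100, 189/1000, 757/2500]

(P^4)[S3 -> S1] = 21/100

Answer: 21/100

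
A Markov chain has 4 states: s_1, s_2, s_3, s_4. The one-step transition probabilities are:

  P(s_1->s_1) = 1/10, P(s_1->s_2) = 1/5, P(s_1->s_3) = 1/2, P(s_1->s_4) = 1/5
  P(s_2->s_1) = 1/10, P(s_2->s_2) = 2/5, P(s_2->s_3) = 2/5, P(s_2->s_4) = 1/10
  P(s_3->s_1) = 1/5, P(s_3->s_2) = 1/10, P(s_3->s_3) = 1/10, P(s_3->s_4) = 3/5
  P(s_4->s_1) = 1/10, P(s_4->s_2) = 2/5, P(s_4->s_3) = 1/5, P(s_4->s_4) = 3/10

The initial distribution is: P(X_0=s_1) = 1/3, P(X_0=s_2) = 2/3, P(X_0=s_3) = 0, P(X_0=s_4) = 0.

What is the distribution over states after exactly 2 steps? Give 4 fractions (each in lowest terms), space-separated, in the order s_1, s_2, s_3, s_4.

Propagating the distribution step by step (d_{t+1} = d_t * P):
d_0 = (s_1=1/3, s_2=2/3, s_3=0, s_4=0)
  d_1[s_1] = 1/3*1/10 + 2/3*1/10 + 0*1/5 + 0*1/10 = 1/10
  d_1[s_2] = 1/3*1/5 + 2/3*2/5 + 0*1/10 + 0*2/5 = 1/3
  d_1[s_3] = 1/3*1/2 + 2/3*2/5 + 0*1/10 + 0*1/5 = 13/30
  d_1[s_4] = 1/3*1/5 + 2/3*1/10 + 0*3/5 + 0*3/10 = 2/15
d_1 = (s_1=1/10, s_2=1/3, s_3=13/30, s_4=2/15)
  d_2[s_1] = 1/10*1/10 + 1/3*1/10 + 13/30*1/5 + 2/15*1/10 = 43/300
  d_2[s_2] = 1/10*1/5 + 1/3*2/5 + 13/30*1/10 + 2/15*2/5 = 1/4
  d_2[s_3] = 1/10*1/2 + 1/3*2/5 + 13/30*1/10 + 2/15*1/5 = 19/75
  d_2[s_4] = 1/10*1/5 + 1/3*1/10 + 13/30*3/5 + 2/15*3/10 = 53/150
d_2 = (s_1=43/300, s_2=1/4, s_3=19/75, s_4=53/150)

Answer: 43/300 1/4 19/75 53/150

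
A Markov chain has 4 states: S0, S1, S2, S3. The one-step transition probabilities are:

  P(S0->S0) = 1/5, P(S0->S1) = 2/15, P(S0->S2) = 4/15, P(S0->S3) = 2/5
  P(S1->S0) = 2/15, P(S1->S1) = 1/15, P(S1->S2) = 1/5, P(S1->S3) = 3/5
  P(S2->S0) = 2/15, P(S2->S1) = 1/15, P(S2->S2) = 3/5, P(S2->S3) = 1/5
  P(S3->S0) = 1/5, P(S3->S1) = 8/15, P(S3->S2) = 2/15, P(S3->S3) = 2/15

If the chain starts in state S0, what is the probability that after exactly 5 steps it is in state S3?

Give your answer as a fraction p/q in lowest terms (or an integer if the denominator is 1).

Computing P^5 by repeated multiplication:
P^1 =
  S0: [1/5, 2/15, 4/15, 2/5]
  S1: [2/15, 1/15, 1/5, 3/5]
  S2: [2/15, 1/15, 3/5, 1/5]
  S3: [1/5, 8/15, 2/15, 2/15]
P^2 =
  S0: [13/75, 4/15, 22/75, 4/15]
  S1: [41/225, 16/45, 56/225, 16/75]
  S2: [7/45, 38/225, 98/225, 6/25]
  S3: [7/45, 32/225, 58/225, 4/9]
P^3 =
  S0: [61/375, 76/375, 14/45, 364/1125]
  S1: [539/3375, 602/3375, 1004/3375, 82/225]
  S2: [539/3375, 638/3375, 1244/3375, 106/375]
  S3: [13/75, 64/225, 958/3375, 872/3375]
P^4 =
  S0: [2797/16875, 3856/16875, 5294/16875, 4928/16875]
  S1: [8519/50625, 12524/50625, 15458/50625, 4708/16875]
  S2: [8243/50625, 10592/50625, 17174/50625, 1624/5625]
  S3: [8207/50625, 10064/50625, 15586/50625, 16768/50625]
P^5 =
  S0: [553/3375, 18056/84375, 80258/253125, 77224/253125]
  S1: [123893/759375, 158012/759375, 239018/759375, 79484/253125]
  S2: [124109/759375, 32236/151875, 248546/759375, 5012/16875]
  S3: [187/1125, 58736/253125, 47366/151875, 220112/759375]

(P^5)[S0 -> S3] = 77224/253125

Answer: 77224/253125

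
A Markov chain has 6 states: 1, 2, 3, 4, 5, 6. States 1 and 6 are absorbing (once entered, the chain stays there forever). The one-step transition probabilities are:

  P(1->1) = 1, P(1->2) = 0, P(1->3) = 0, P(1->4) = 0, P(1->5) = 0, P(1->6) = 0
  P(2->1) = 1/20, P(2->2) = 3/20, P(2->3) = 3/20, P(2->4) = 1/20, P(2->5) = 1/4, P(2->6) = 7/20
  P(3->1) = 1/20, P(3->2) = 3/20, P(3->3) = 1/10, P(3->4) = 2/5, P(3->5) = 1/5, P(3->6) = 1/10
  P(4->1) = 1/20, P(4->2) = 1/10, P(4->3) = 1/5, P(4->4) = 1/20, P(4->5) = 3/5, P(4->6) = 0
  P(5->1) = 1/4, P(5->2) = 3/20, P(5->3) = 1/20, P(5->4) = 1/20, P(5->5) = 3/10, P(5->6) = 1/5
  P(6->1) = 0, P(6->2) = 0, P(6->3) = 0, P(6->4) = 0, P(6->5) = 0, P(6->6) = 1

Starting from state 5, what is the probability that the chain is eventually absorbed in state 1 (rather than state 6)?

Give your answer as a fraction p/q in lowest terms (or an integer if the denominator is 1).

Answer: 27206/55731

Derivation:
Let a_i = P(absorbed in 1 | start in state i).
Boundary conditions: a_1 = 1, a_6 = 0.
For each transient state i, a_i = sum_j P(i->j) * a_j:
  a_2 = 1/20*a_1 + 3/20*a_2 + 3/20*a_3 + 1/20*a_4 + 1/4*a_5 + 7/20*a_6
  a_3 = 1/20*a_1 + 3/20*a_2 + 1/10*a_3 + 2/5*a_4 + 1/5*a_5 + 1/10*a_6
  a_4 = 1/20*a_1 + 1/10*a_2 + 1/5*a_3 + 1/20*a_4 + 3/5*a_5 + 0*a_6
  a_5 = 1/4*a_1 + 3/20*a_2 + 1/20*a_3 + 1/20*a_4 + 3/10*a_5 + 1/5*a_6

Substituting a_1 = 1 and a_6 = 0, rearrange to (I - Q) a = r where r[i] = P(i -> 1):
  [17/20, -3/20, -1/20, -1/4] . (a_2, a_3, a_4, a_5) = 1/20
  [-3/20, 9/10, -2/5, -1/5] . (a_2, a_3, a_4, a_5) = 1/20
  [-1/10, -1/5, 19/20, -3/5] . (a_2, a_3, a_4, a_5) = 1/20
  [-3/20, -1/20, -1/20, 7/10] . (a_2, a_3, a_4, a_5) = 1/4

Solving yields:
  a_2 = 5699/18577
  a_3 = 23975/55731
  a_4 = 26963/55731
  a_5 = 27206/55731

Starting state is 5, so the absorption probability is a_5 = 27206/55731.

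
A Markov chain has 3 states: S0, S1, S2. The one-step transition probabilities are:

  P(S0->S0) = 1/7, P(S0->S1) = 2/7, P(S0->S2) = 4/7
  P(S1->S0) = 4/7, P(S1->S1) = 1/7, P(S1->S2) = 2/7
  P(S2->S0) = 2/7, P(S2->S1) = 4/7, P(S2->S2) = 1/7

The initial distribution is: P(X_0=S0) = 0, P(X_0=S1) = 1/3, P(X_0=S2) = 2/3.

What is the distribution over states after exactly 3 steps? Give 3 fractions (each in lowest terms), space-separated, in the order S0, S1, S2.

Propagating the distribution step by step (d_{t+1} = d_t * P):
d_0 = (S0=0, S1=1/3, S2=2/3)
  d_1[S0] = 0*1/7 + 1/3*4/7 + 2/3*2/7 = 8/21
  d_1[S1] = 0*2/7 + 1/3*1/7 + 2/3*4/7 = 3/7
  d_1[S2] = 0*4/7 + 1/3*2/7 + 2/3*1/7 = 4/21
d_1 = (S0=8/21, S1=3/7, S2=4/21)
  d_2[S0] = 8/21*1/7 + 3/7*4/7 + 4/21*2/7 = 52/147
  d_2[S1] = 8/21*2/7 + 3/7*1/7 + 4/21*4/7 = 41/147
  d_2[S2] = 8/21*4/7 + 3/7*2/7 + 4/21*1/7 = 18/49
d_2 = (S0=52/147, S1=41/147, S2=18/49)
  d_3[S0] = 52/147*1/7 + 41/147*4/7 + 18/49*2/7 = 108/343
  d_3[S1] = 52/147*2/7 + 41/147*1/7 + 18/49*4/7 = 361/1029
  d_3[S2] = 52/147*4/7 + 41/147*2/7 + 18/49*1/7 = 344/1029
d_3 = (S0=108/343, S1=361/1029, S2=344/1029)

Answer: 108/343 361/1029 344/1029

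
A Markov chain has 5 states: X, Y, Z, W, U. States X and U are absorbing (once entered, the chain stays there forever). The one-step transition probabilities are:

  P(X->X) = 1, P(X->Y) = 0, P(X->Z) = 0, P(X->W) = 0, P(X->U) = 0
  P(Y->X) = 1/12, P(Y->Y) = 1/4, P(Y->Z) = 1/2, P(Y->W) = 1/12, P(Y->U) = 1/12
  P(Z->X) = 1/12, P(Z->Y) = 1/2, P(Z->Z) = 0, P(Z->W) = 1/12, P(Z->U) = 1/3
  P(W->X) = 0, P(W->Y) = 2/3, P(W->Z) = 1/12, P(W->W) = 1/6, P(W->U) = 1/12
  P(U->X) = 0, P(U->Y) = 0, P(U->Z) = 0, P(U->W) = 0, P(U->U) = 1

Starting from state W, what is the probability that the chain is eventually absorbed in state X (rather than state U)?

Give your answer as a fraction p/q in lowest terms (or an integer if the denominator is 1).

Answer: 53/187

Derivation:
Let a_i = P(absorbed in X | start in state i).
Boundary conditions: a_X = 1, a_U = 0.
For each transient state i, a_i = sum_j P(i->j) * a_j:
  a_Y = 1/12*a_X + 1/4*a_Y + 1/2*a_Z + 1/12*a_W + 1/12*a_U
  a_Z = 1/12*a_X + 1/2*a_Y + 0*a_Z + 1/12*a_W + 1/3*a_U
  a_W = 0*a_X + 2/3*a_Y + 1/12*a_Z + 1/6*a_W + 1/12*a_U

Substituting a_X = 1 and a_U = 0, rearrange to (I - Q) a = r where r[i] = P(i -> X):
  [3/4, -1/2, -1/12] . (a_Y, a_Z, a_W) = 1/12
  [-1/2, 1, -1/12] . (a_Y, a_Z, a_W) = 1/12
  [-2/3, -1/12, 5/6] . (a_Y, a_Z, a_W) = 0

Solving yields:
  a_Y = 60/187
  a_Z = 50/187
  a_W = 53/187

Starting state is W, so the absorption probability is a_W = 53/187.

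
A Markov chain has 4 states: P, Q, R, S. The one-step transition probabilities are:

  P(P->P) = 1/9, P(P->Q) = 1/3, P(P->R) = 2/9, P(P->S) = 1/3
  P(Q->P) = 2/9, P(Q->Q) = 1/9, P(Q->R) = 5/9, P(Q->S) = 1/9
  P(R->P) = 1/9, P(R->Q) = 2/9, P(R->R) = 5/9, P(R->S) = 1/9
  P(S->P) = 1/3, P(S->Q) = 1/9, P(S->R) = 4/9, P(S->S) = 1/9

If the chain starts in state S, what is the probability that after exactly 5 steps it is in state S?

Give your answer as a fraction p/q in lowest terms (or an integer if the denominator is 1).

Answer: 8719/59049

Derivation:
Computing P^5 by repeated multiplication:
P^1 =
  P: [1/9, 1/3, 2/9, 1/3]
  Q: [2/9, 1/9, 5/9, 1/9]
  R: [1/9, 2/9, 5/9, 1/9]
  S: [1/3, 1/9, 4/9, 1/9]
P^2 =
  P: [2/9, 13/81, 13/27, 11/81]
  Q: [4/27, 2/9, 38/81, 13/81]
  R: [13/81, 16/81, 41/81, 11/81]
  S: [4/27, 19/81, 35/81, 5/27]
P^3 =
  P: [116/729, 52/243, 340/729, 13/81]
  Q: [125/729, 143/729, 356/729, 35/243]
  R: [119/729, 148/729, 355/729, 107/729]
  S: [130/729, 140/729, 118/243, 35/243]
P^4 =
  P: [373/2187, 1301/6561, 1060/2187, 961/6561]
  Q: [1082/6561, 445/2187, 1055/2187, 979/6561]
  R: [1091/6561, 1322/6561, 3181/6561, 967/6561]
  S: [1079/6561, 1343/6561, 350/729, 989/6561]
P^5 =
  P: [9784/59049, 1331/6561, 28487/59049, 2933/19683]
  Q: [9854/59049, 11890/59049, 28580/59049, 8725/59049]
  R: [9817/59049, 11924/59049, 28565/59049, 8743/59049]
  S: [122/729, 11869/59049, 28579/59049, 8719/59049]

(P^5)[S -> S] = 8719/59049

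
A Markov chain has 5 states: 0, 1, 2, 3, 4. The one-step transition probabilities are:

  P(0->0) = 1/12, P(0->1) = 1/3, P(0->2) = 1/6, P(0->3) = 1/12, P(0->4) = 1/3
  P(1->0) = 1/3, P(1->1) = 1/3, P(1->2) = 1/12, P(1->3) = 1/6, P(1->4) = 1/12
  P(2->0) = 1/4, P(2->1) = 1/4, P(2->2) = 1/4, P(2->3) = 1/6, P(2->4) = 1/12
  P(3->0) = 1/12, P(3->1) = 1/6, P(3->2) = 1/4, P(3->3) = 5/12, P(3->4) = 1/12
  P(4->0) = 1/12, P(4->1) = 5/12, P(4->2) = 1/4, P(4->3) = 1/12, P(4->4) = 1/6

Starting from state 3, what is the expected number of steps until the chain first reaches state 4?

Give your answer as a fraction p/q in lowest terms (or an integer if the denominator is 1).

Answer: 4269/547

Derivation:
Let h_i = expected steps to first reach 4 from state i.
Boundary: h_4 = 0.
First-step equations for the other states:
  h_0 = 1 + 1/12*h_0 + 1/3*h_1 + 1/6*h_2 + 1/12*h_3 + 1/3*h_4
  h_1 = 1 + 1/3*h_0 + 1/3*h_1 + 1/12*h_2 + 1/6*h_3 + 1/12*h_4
  h_2 = 1 + 1/4*h_0 + 1/4*h_1 + 1/4*h_2 + 1/6*h_3 + 1/12*h_4
  h_3 = 1 + 1/12*h_0 + 1/6*h_1 + 1/4*h_2 + 5/12*h_3 + 1/12*h_4

Substituting h_4 = 0 and rearranging gives the linear system (I - Q) h = 1:
  [11/12, -1/3, -1/6, -1/12] . (h_0, h_1, h_2, h_3) = 1
  [-1/3, 2/3, -1/12, -1/6] . (h_0, h_1, h_2, h_3) = 1
  [-1/4, -1/4, 3/4, -1/6] . (h_0, h_1, h_2, h_3) = 1
  [-1/12, -1/6, -1/4, 7/12] . (h_0, h_1, h_2, h_3) = 1

Solving yields:
  h_0 = 3171/547
  h_1 = 3981/547
  h_2 = 4062/547
  h_3 = 4269/547

Starting state is 3, so the expected hitting time is h_3 = 4269/547.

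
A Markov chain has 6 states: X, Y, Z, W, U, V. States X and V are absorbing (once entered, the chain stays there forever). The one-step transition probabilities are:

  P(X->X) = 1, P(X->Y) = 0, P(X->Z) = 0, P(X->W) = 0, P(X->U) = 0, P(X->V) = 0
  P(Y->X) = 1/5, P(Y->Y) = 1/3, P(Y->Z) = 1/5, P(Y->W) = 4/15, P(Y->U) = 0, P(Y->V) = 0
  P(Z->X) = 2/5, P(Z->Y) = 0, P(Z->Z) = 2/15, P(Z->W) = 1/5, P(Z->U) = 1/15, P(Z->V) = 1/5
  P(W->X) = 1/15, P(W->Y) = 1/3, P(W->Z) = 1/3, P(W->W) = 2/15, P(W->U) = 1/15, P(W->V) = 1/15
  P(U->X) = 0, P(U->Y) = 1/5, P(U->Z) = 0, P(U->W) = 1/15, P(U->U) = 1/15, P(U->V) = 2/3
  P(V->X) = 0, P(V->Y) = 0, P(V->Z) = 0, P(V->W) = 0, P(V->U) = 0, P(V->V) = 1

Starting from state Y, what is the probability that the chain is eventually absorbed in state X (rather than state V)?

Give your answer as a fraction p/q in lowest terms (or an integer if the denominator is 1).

Let a_i = P(absorbed in X | start in state i).
Boundary conditions: a_X = 1, a_V = 0.
For each transient state i, a_i = sum_j P(i->j) * a_j:
  a_Y = 1/5*a_X + 1/3*a_Y + 1/5*a_Z + 4/15*a_W + 0*a_U + 0*a_V
  a_Z = 2/5*a_X + 0*a_Y + 2/15*a_Z + 1/5*a_W + 1/15*a_U + 1/5*a_V
  a_W = 1/15*a_X + 1/3*a_Y + 1/3*a_Z + 2/15*a_W + 1/15*a_U + 1/15*a_V
  a_U = 0*a_X + 1/5*a_Y + 0*a_Z + 1/15*a_W + 1/15*a_U + 2/3*a_V

Substituting a_X = 1 and a_V = 0, rearrange to (I - Q) a = r where r[i] = P(i -> X):
  [2/3, -1/5, -4/15, 0] . (a_Y, a_Z, a_W, a_U) = 1/5
  [0, 13/15, -1/5, -1/15] . (a_Y, a_Z, a_W, a_U) = 2/5
  [-1/3, -1/3, 13/15, -1/15] . (a_Y, a_Z, a_W, a_U) = 1/15
  [-1/5, 0, -1/15, 14/15] . (a_Y, a_Z, a_W, a_U) = 0

Solving yields:
  a_Y = 12209/16735
  a_Z = 10339/16735
  a_W = 10217/16735
  a_U = 3346/16735

Starting state is Y, so the absorption probability is a_Y = 12209/16735.

Answer: 12209/16735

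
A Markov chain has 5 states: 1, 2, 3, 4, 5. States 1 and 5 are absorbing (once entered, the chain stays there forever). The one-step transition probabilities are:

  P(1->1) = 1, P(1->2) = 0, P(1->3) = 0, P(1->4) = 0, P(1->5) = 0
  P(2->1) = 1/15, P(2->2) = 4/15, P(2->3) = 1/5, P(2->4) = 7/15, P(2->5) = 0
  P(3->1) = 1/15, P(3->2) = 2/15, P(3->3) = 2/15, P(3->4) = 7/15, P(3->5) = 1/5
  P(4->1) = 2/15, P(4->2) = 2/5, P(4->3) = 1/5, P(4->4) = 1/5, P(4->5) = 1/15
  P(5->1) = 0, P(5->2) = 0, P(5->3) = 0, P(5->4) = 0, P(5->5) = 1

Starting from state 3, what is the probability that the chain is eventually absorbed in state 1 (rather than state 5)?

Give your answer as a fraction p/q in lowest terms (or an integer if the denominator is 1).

Answer: 338/699

Derivation:
Let a_i = P(absorbed in 1 | start in state i).
Boundary conditions: a_1 = 1, a_5 = 0.
For each transient state i, a_i = sum_j P(i->j) * a_j:
  a_2 = 1/15*a_1 + 4/15*a_2 + 1/5*a_3 + 7/15*a_4 + 0*a_5
  a_3 = 1/15*a_1 + 2/15*a_2 + 2/15*a_3 + 7/15*a_4 + 1/5*a_5
  a_4 = 2/15*a_1 + 2/5*a_2 + 1/5*a_3 + 1/5*a_4 + 1/15*a_5

Substituting a_1 = 1 and a_5 = 0, rearrange to (I - Q) a = r where r[i] = P(i -> 1):
  [11/15, -1/5, -7/15] . (a_2, a_3, a_4) = 1/15
  [-2/15, 13/15, -7/15] . (a_2, a_3, a_4) = 1/15
  [-2/5, -1/5, 4/5] . (a_2, a_3, a_4) = 2/15

Solving yields:
  a_2 = 416/699
  a_3 = 338/699
  a_4 = 409/699

Starting state is 3, so the absorption probability is a_3 = 338/699.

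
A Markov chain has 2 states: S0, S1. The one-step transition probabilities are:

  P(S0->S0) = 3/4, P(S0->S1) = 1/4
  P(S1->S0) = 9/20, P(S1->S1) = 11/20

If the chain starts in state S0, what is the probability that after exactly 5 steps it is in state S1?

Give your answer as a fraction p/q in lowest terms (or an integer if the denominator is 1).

Computing P^5 by repeated multiplication:
P^1 =
  S0: [3/4, 1/4]
  S1: [9/20, 11/20]
P^2 =
  S0: [27/40, 13/40]
  S1: [117/200, 83/200]
P^3 =
  S0: [261/400, 139/400]
  S1: [1251/2000, 749/2000]
P^4 =
  S0: [2583/4000, 1417/4000]
  S1: [12753/20000, 7247/20000]
P^5 =
  S0: [25749/40000, 14251/40000]
  S1: [128259/200000, 71741/200000]

(P^5)[S0 -> S1] = 14251/40000

Answer: 14251/40000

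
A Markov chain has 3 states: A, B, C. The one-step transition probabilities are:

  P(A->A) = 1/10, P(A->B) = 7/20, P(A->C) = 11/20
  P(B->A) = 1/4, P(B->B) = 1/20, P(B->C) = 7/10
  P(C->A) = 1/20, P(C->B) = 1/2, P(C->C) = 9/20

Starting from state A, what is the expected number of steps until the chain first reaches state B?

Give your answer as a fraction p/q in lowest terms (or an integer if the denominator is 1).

Answer: 40/17

Derivation:
Let h_i = expected steps to first reach B from state i.
Boundary: h_B = 0.
First-step equations for the other states:
  h_A = 1 + 1/10*h_A + 7/20*h_B + 11/20*h_C
  h_C = 1 + 1/20*h_A + 1/2*h_B + 9/20*h_C

Substituting h_B = 0 and rearranging gives the linear system (I - Q) h = 1:
  [9/10, -11/20] . (h_A, h_C) = 1
  [-1/20, 11/20] . (h_A, h_C) = 1

Solving yields:
  h_A = 40/17
  h_C = 380/187

Starting state is A, so the expected hitting time is h_A = 40/17.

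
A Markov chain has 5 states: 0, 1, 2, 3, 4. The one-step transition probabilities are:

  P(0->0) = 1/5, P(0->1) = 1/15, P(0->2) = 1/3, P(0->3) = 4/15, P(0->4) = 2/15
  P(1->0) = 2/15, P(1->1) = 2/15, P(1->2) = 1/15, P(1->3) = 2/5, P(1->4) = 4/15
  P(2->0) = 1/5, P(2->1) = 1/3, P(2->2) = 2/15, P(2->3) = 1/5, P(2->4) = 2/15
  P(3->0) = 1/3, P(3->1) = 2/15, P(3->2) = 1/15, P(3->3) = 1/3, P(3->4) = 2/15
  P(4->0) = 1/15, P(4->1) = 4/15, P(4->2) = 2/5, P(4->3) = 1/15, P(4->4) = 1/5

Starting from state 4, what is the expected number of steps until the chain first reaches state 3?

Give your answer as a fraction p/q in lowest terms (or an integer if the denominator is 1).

Answer: 515/104

Derivation:
Let h_i = expected steps to first reach 3 from state i.
Boundary: h_3 = 0.
First-step equations for the other states:
  h_0 = 1 + 1/5*h_0 + 1/15*h_1 + 1/3*h_2 + 4/15*h_3 + 2/15*h_4
  h_1 = 1 + 2/15*h_0 + 2/15*h_1 + 1/15*h_2 + 2/5*h_3 + 4/15*h_4
  h_2 = 1 + 1/5*h_0 + 1/3*h_1 + 2/15*h_2 + 1/5*h_3 + 2/15*h_4
  h_4 = 1 + 1/15*h_0 + 4/15*h_1 + 2/5*h_2 + 1/15*h_3 + 1/5*h_4

Substituting h_3 = 0 and rearranging gives the linear system (I - Q) h = 1:
  [4/5, -1/15, -1/3, -2/15] . (h_0, h_1, h_2, h_4) = 1
  [-2/15, 13/15, -1/15, -4/15] . (h_0, h_1, h_2, h_4) = 1
  [-1/5, -1/3, 13/15, -2/15] . (h_0, h_1, h_2, h_4) = 1
  [-1/15, -4/15, -2/5, 4/5] . (h_0, h_1, h_2, h_4) = 1

Solving yields:
  h_0 = 1515/364
  h_1 = 2655/728
  h_2 = 445/104
  h_4 = 515/104

Starting state is 4, so the expected hitting time is h_4 = 515/104.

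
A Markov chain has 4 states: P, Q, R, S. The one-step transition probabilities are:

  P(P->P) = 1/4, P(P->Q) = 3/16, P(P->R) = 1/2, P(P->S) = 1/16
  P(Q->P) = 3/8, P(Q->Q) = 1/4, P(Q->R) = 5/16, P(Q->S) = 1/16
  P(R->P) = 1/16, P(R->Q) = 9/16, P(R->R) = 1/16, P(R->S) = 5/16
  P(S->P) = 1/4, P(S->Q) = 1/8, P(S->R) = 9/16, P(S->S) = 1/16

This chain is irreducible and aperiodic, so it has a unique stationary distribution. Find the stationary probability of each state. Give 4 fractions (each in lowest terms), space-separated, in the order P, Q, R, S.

The stationary distribution satisfies pi = pi * P, i.e.:
  pi_P = 1/4*pi_P + 3/8*pi_Q + 1/16*pi_R + 1/4*pi_S
  pi_Q = 3/16*pi_P + 1/4*pi_Q + 9/16*pi_R + 1/8*pi_S
  pi_R = 1/2*pi_P + 5/16*pi_Q + 1/16*pi_R + 9/16*pi_S
  pi_S = 1/16*pi_P + 1/16*pi_Q + 5/16*pi_R + 1/16*pi_S
with normalization: pi_P + pi_Q + pi_R + pi_S = 1.

Using the first 3 balance equations plus normalization, the linear system A*pi = b is:
  [-3/4, 3/8, 1/16, 1/4] . pi = 0
  [3/16, -3/4, 9/16, 1/8] . pi = 0
  [1/2, 5/16, -15/16, 9/16] . pi = 0
  [1, 1, 1, 1] . pi = 1

Solving yields:
  pi_P = 331/1434
  pi_Q = 1811/5736
  pi_R = 299/956
  pi_S = 269/1912

Verification (pi * P):
  331/1434*1/4 + 1811/5736*3/8 + 299/956*1/16 + 269/1912*1/4 = 331/1434 = pi_P  (ok)
  331/1434*3/16 + 1811/5736*1/4 + 299/956*9/16 + 269/1912*1/8 = 1811/5736 = pi_Q  (ok)
  331/1434*1/2 + 1811/5736*5/16 + 299/956*1/16 + 269/1912*9/16 = 299/956 = pi_R  (ok)
  331/1434*1/16 + 1811/5736*1/16 + 299/956*5/16 + 269/1912*1/16 = 269/1912 = pi_S  (ok)

Answer: 331/1434 1811/5736 299/956 269/1912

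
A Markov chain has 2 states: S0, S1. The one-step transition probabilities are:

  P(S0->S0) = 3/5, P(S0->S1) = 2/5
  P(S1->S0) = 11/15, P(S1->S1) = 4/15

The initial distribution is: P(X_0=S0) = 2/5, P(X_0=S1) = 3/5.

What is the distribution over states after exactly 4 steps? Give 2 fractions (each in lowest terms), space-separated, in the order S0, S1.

Answer: 54589/84375 29786/84375

Derivation:
Propagating the distribution step by step (d_{t+1} = d_t * P):
d_0 = (S0=2/5, S1=3/5)
  d_1[S0] = 2/5*3/5 + 3/5*11/15 = 17/25
  d_1[S1] = 2/5*2/5 + 3/5*4/15 = 8/25
d_1 = (S0=17/25, S1=8/25)
  d_2[S0] = 17/25*3/5 + 8/25*11/15 = 241/375
  d_2[S1] = 17/25*2/5 + 8/25*4/15 = 134/375
d_2 = (S0=241/375, S1=134/375)
  d_3[S0] = 241/375*3/5 + 134/375*11/15 = 3643/5625
  d_3[S1] = 241/375*2/5 + 134/375*4/15 = 1982/5625
d_3 = (S0=3643/5625, S1=1982/5625)
  d_4[S0] = 3643/5625*3/5 + 1982/5625*11/15 = 54589/84375
  d_4[S1] = 3643/5625*2/5 + 1982/5625*4/15 = 29786/84375
d_4 = (S0=54589/84375, S1=29786/84375)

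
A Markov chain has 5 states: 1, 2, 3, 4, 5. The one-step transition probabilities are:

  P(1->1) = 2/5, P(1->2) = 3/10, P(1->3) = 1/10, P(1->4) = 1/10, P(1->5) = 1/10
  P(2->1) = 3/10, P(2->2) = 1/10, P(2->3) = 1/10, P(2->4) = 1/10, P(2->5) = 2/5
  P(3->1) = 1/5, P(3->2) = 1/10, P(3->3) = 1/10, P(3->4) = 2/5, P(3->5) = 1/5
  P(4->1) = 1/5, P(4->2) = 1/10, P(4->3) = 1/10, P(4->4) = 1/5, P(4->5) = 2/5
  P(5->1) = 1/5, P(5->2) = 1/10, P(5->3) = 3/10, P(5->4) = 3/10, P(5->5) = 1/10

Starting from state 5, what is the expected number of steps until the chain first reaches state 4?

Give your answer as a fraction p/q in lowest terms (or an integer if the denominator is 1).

Answer: 30/7

Derivation:
Let h_i = expected steps to first reach 4 from state i.
Boundary: h_4 = 0.
First-step equations for the other states:
  h_1 = 1 + 2/5*h_1 + 3/10*h_2 + 1/10*h_3 + 1/10*h_4 + 1/10*h_5
  h_2 = 1 + 3/10*h_1 + 1/10*h_2 + 1/10*h_3 + 1/10*h_4 + 2/5*h_5
  h_3 = 1 + 1/5*h_1 + 1/10*h_2 + 1/10*h_3 + 2/5*h_4 + 1/5*h_5
  h_5 = 1 + 1/5*h_1 + 1/10*h_2 + 3/10*h_3 + 3/10*h_4 + 1/10*h_5

Substituting h_4 = 0 and rearranging gives the linear system (I - Q) h = 1:
  [3/5, -3/10, -1/10, -1/10] . (h_1, h_2, h_3, h_5) = 1
  [-3/10, 9/10, -1/10, -2/5] . (h_1, h_2, h_3, h_5) = 1
  [-1/5, -1/10, 9/10, -1/5] . (h_1, h_2, h_3, h_5) = 1
  [-1/5, -1/10, -3/10, 9/10] . (h_1, h_2, h_3, h_5) = 1

Solving yields:
  h_1 = 40/7
  h_2 = 75/14
  h_3 = 55/14
  h_5 = 30/7

Starting state is 5, so the expected hitting time is h_5 = 30/7.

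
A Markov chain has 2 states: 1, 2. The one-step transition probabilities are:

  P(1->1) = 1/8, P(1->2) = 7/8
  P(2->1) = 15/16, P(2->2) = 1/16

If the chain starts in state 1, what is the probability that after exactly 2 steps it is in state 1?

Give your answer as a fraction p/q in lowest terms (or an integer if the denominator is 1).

Answer: 107/128

Derivation:
Computing P^2 by repeated multiplication:
P^1 =
  1: [1/8, 7/8]
  2: [15/16, 1/16]
P^2 =
  1: [107/128, 21/128]
  2: [45/256, 211/256]

(P^2)[1 -> 1] = 107/128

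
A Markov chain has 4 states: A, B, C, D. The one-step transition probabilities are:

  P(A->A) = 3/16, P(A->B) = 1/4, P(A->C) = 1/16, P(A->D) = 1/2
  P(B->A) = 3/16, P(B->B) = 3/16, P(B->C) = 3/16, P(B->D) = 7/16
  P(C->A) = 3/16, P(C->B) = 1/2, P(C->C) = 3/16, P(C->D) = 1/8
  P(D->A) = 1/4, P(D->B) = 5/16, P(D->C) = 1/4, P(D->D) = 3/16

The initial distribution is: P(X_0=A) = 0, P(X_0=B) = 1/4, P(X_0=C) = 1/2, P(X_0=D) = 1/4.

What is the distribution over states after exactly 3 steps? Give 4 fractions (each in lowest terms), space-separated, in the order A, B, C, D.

Propagating the distribution step by step (d_{t+1} = d_t * P):
d_0 = (A=0, B=1/4, C=1/2, D=1/4)
  d_1[A] = 0*3/16 + 1/4*3/16 + 1/2*3/16 + 1/4*1/4 = 13/64
  d_1[B] = 0*1/4 + 1/4*3/16 + 1/2*1/2 + 1/4*5/16 = 3/8
  d_1[C] = 0*1/16 + 1/4*3/16 + 1/2*3/16 + 1/4*1/4 = 13/64
  d_1[D] = 0*1/2 + 1/4*7/16 + 1/2*1/8 + 1/4*3/16 = 7/32
d_1 = (A=13/64, B=3/8, C=13/64, D=7/32)
  d_2[A] = 13/64*3/16 + 3/8*3/16 + 13/64*3/16 + 7/32*1/4 = 103/512
  d_2[B] = 13/64*1/4 + 3/8*3/16 + 13/64*1/2 + 7/32*5/16 = 149/512
  d_2[C] = 13/64*1/16 + 3/8*3/16 + 13/64*3/16 + 7/32*1/4 = 45/256
  d_2[D] = 13/64*1/2 + 3/8*7/16 + 13/64*1/8 + 7/32*3/16 = 85/256
d_2 = (A=103/512, B=149/512, C=45/256, D=85/256)
  d_3[A] = 103/512*3/16 + 149/512*3/16 + 45/256*3/16 + 85/256*1/4 = 853/4096
  d_3[B] = 103/512*1/4 + 149/512*3/16 + 45/256*1/2 + 85/256*5/16 = 2429/8192
  d_3[C] = 103/512*1/16 + 149/512*3/16 + 45/256*3/16 + 85/256*1/4 = 375/2048
  d_3[D] = 103/512*1/2 + 149/512*7/16 + 45/256*1/8 + 85/256*3/16 = 2557/8192
d_3 = (A=853/4096, B=2429/8192, C=375/2048, D=2557/8192)

Answer: 853/4096 2429/8192 375/2048 2557/8192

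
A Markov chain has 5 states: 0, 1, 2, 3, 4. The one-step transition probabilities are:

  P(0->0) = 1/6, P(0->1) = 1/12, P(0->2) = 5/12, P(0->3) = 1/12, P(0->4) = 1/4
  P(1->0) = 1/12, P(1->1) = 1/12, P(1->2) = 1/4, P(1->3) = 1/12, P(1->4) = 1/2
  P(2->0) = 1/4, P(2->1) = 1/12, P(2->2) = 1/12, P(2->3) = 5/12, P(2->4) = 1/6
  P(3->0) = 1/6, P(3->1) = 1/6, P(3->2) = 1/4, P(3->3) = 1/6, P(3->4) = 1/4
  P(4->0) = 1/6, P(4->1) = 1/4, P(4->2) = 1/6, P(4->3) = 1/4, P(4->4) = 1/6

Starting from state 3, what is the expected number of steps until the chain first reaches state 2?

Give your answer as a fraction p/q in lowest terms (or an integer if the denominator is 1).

Let h_i = expected steps to first reach 2 from state i.
Boundary: h_2 = 0.
First-step equations for the other states:
  h_0 = 1 + 1/6*h_0 + 1/12*h_1 + 5/12*h_2 + 1/12*h_3 + 1/4*h_4
  h_1 = 1 + 1/12*h_0 + 1/12*h_1 + 1/4*h_2 + 1/12*h_3 + 1/2*h_4
  h_3 = 1 + 1/6*h_0 + 1/6*h_1 + 1/4*h_2 + 1/6*h_3 + 1/4*h_4
  h_4 = 1 + 1/6*h_0 + 1/4*h_1 + 1/6*h_2 + 1/4*h_3 + 1/6*h_4

Substituting h_2 = 0 and rearranging gives the linear system (I - Q) h = 1:
  [5/6, -1/12, -1/12, -1/4] . (h_0, h_1, h_3, h_4) = 1
  [-1/12, 11/12, -1/12, -1/2] . (h_0, h_1, h_3, h_4) = 1
  [-1/6, -1/6, 5/6, -1/4] . (h_0, h_1, h_3, h_4) = 1
  [-1/6, -1/4, -1/4, 5/6] . (h_0, h_1, h_3, h_4) = 1

Solving yields:
  h_0 = 548/167
  h_1 = 2041/501
  h_3 = 1979/501
  h_4 = 712/167

Starting state is 3, so the expected hitting time is h_3 = 1979/501.

Answer: 1979/501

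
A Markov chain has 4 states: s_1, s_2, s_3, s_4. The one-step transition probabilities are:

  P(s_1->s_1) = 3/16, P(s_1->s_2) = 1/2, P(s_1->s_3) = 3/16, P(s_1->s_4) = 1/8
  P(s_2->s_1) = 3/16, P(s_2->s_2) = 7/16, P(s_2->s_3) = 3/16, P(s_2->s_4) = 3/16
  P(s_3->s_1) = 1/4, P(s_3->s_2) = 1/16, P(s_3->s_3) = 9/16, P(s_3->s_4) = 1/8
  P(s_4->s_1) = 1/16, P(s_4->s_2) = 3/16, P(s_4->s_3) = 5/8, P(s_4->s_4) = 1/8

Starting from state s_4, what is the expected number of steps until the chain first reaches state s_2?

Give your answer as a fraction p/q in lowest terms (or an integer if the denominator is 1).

Let h_i = expected steps to first reach s_2 from state i.
Boundary: h_s_2 = 0.
First-step equations for the other states:
  h_s_1 = 1 + 3/16*h_s_1 + 1/2*h_s_2 + 3/16*h_s_3 + 1/8*h_s_4
  h_s_3 = 1 + 1/4*h_s_1 + 1/16*h_s_2 + 9/16*h_s_3 + 1/8*h_s_4
  h_s_4 = 1 + 1/16*h_s_1 + 3/16*h_s_2 + 5/8*h_s_3 + 1/8*h_s_4

Substituting h_s_2 = 0 and rearranging gives the linear system (I - Q) h = 1:
  [13/16, -3/16, -1/8] . (h_s_1, h_s_3, h_s_4) = 1
  [-1/4, 7/16, -1/8] . (h_s_1, h_s_3, h_s_4) = 1
  [-1/16, -5/8, 7/8] . (h_s_1, h_s_3, h_s_4) = 1

Solving yields:
  h_s_1 = 1280/373
  h_s_3 = 2176/373
  h_s_4 = 2072/373

Starting state is s_4, so the expected hitting time is h_s_4 = 2072/373.

Answer: 2072/373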